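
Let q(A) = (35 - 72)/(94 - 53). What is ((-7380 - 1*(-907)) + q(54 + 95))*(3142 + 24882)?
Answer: -7438410320/41 ≈ -1.8142e+8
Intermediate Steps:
q(A) = -37/41
((-7380 - 1*(-907)) + q(54 + 95))*(3142 + 24882) = ((-7380 - 1*(-907)) - 37/41)*(3142 + 24882) = ((-7380 + 907) - 37/41)*28024 = (-6473 - 37/41)*28024 = -265430/41*28024 = -7438410320/41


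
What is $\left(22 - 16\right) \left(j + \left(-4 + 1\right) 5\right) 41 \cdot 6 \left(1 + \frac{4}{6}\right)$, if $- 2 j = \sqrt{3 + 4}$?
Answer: $-36900 - 1230 \sqrt{7} \approx -40154.0$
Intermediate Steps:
$j = - \frac{\sqrt{7}}{2}$ ($j = - \frac{\sqrt{3 + 4}}{2} = - \frac{\sqrt{7}}{2} \approx -1.3229$)
$\left(22 - 16\right) \left(j + \left(-4 + 1\right) 5\right) 41 \cdot 6 \left(1 + \frac{4}{6}\right) = \left(22 - 16\right) \left(- \frac{\sqrt{7}}{2} + \left(-4 + 1\right) 5\right) 41 \cdot 6 \left(1 + \frac{4}{6}\right) = 6 \left(- \frac{\sqrt{7}}{2} - 15\right) 41 \cdot 6 \left(1 + 4 \cdot \frac{1}{6}\right) = 6 \left(- \frac{\sqrt{7}}{2} - 15\right) 41 \cdot 6 \left(1 + \frac{2}{3}\right) = 6 \left(-15 - \frac{\sqrt{7}}{2}\right) 41 \cdot 6 \cdot \frac{5}{3} = \left(-90 - 3 \sqrt{7}\right) 41 \cdot 10 = \left(-3690 - 123 \sqrt{7}\right) 10 = -36900 - 1230 \sqrt{7}$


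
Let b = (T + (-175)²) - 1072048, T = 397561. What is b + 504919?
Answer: -138943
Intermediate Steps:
b = -643862 (b = (397561 + (-175)²) - 1072048 = (397561 + 30625) - 1072048 = 428186 - 1072048 = -643862)
b + 504919 = -643862 + 504919 = -138943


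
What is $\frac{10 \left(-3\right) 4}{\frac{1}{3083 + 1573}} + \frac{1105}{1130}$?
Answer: $- \frac{126270499}{226} \approx -5.5872 \cdot 10^{5}$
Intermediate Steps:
$\frac{10 \left(-3\right) 4}{\frac{1}{3083 + 1573}} + \frac{1105}{1130} = \frac{\left(-30\right) 4}{\frac{1}{4656}} + 1105 \cdot \frac{1}{1130} = - 120 \frac{1}{\frac{1}{4656}} + \frac{221}{226} = \left(-120\right) 4656 + \frac{221}{226} = -558720 + \frac{221}{226} = - \frac{126270499}{226}$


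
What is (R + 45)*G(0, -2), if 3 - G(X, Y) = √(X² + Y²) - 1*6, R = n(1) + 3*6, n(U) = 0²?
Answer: 441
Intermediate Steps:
n(U) = 0
R = 18 (R = 0 + 3*6 = 0 + 18 = 18)
G(X, Y) = 9 - √(X² + Y²) (G(X, Y) = 3 - (√(X² + Y²) - 1*6) = 3 - (√(X² + Y²) - 6) = 3 - (-6 + √(X² + Y²)) = 3 + (6 - √(X² + Y²)) = 9 - √(X² + Y²))
(R + 45)*G(0, -2) = (18 + 45)*(9 - √(0² + (-2)²)) = 63*(9 - √(0 + 4)) = 63*(9 - √4) = 63*(9 - 1*2) = 63*(9 - 2) = 63*7 = 441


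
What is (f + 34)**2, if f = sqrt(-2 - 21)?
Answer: (34 + I*sqrt(23))**2 ≈ 1133.0 + 326.12*I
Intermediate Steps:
f = I*sqrt(23) (f = sqrt(-23) = I*sqrt(23) ≈ 4.7958*I)
(f + 34)**2 = (I*sqrt(23) + 34)**2 = (34 + I*sqrt(23))**2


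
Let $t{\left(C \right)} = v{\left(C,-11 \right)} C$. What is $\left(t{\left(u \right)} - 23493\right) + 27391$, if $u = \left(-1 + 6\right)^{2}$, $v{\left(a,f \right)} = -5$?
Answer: $3773$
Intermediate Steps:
$u = 25$ ($u = 5^{2} = 25$)
$t{\left(C \right)} = - 5 C$
$\left(t{\left(u \right)} - 23493\right) + 27391 = \left(\left(-5\right) 25 - 23493\right) + 27391 = \left(-125 - 23493\right) + 27391 = -23618 + 27391 = 3773$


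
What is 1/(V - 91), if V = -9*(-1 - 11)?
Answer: 1/17 ≈ 0.058824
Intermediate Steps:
V = 108 (V = -9*(-12) = 108)
1/(V - 91) = 1/(108 - 91) = 1/17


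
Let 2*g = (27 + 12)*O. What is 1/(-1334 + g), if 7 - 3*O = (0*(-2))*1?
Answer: -2/2577 ≈ -0.00077610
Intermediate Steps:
O = 7/3 (O = 7/3 - 0*(-2)/3 = 7/3 - 0 = 7/3 - ⅓*0 = 7/3 + 0 = 7/3 ≈ 2.3333)
g = 91/2 (g = ((27 + 12)*(7/3))/2 = (39*(7/3))/2 = (½)*91 = 91/2 ≈ 45.500)
1/(-1334 + g) = 1/(-1334 + 91/2) = 1/(-2577/2) = -2/2577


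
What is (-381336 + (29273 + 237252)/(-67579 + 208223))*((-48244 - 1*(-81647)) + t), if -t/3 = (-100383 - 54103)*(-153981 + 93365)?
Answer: 215241474767670938825/20092 ≈ 1.0713e+16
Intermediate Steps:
t = -28092970128 (t = -3*(-100383 - 54103)*(-153981 + 93365) = -(-463458)*(-60616) = -3*9364323376 = -28092970128)
(-381336 + (29273 + 237252)/(-67579 + 208223))*((-48244 - 1*(-81647)) + t) = (-381336 + (29273 + 237252)/(-67579 + 208223))*((-48244 - 1*(-81647)) - 28092970128) = (-381336 + 266525/140644)*((-48244 + 81647) - 28092970128) = (-381336 + 266525*(1/140644))*(33403 - 28092970128) = (-381336 + 38075/20092)*(-28092936725) = -7661764837/20092*(-28092936725) = 215241474767670938825/20092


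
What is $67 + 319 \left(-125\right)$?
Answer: $-39808$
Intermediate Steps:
$67 + 319 \left(-125\right) = 67 - 39875 = -39808$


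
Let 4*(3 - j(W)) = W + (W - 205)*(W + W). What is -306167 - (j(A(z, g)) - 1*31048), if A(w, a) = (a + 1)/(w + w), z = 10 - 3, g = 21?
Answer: -53955163/196 ≈ -2.7528e+5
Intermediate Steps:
z = 7
A(w, a) = (1 + a)/(2*w) (A(w, a) = (1 + a)/((2*w)) = (1 + a)*(1/(2*w)) = (1 + a)/(2*w))
j(W) = 3 - W/4 - W*(-205 + W)/2 (j(W) = 3 - (W + (W - 205)*(W + W))/4 = 3 - (W + (-205 + W)*(2*W))/4 = 3 - (W + 2*W*(-205 + W))/4 = 3 + (-W/4 - W*(-205 + W)/2) = 3 - W/4 - W*(-205 + W)/2)
-306167 - (j(A(z, g)) - 1*31048) = -306167 - ((3 - (1 + 21)²/196/2 + 409*((½)*(1 + 21)/7)/4) - 1*31048) = -306167 - ((3 - ((½)*(⅐)*22)²/2 + 409*((½)*(⅐)*22)/4) - 31048) = -306167 - ((3 - (11/7)²/2 + (409/4)*(11/7)) - 31048) = -306167 - ((3 - ½*121/49 + 4499/28) - 31048) = -306167 - ((3 - 121/98 + 4499/28) - 31048) = -306167 - (31839/196 - 31048) = -306167 - 1*(-6053569/196) = -306167 + 6053569/196 = -53955163/196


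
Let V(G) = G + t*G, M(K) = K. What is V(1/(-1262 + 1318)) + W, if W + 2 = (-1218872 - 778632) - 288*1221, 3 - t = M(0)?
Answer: -32888155/14 ≈ -2.3492e+6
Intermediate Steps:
t = 3 (t = 3 - 1*0 = 3 + 0 = 3)
W = -2349154 (W = -2 + ((-1218872 - 778632) - 288*1221) = -2 + (-1997504 - 351648) = -2 - 2349152 = -2349154)
V(G) = 4*G (V(G) = G + 3*G = 4*G)
V(1/(-1262 + 1318)) + W = 4/(-1262 + 1318) - 2349154 = 4/56 - 2349154 = 4*(1/56) - 2349154 = 1/14 - 2349154 = -32888155/14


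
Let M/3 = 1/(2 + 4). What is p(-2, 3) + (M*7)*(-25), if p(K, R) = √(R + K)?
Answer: -173/2 ≈ -86.500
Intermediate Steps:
p(K, R) = √(K + R)
M = ½ (M = 3/(2 + 4) = 3/6 = 3*(⅙) = ½ ≈ 0.50000)
p(-2, 3) + (M*7)*(-25) = √(-2 + 3) + ((½)*7)*(-25) = √1 + (7/2)*(-25) = 1 - 175/2 = -173/2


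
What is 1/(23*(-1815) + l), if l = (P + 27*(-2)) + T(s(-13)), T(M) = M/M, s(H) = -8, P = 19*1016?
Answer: -1/22494 ≈ -4.4456e-5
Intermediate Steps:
P = 19304
T(M) = 1
l = 19251 (l = (19304 + 27*(-2)) + 1 = (19304 - 54) + 1 = 19250 + 1 = 19251)
1/(23*(-1815) + l) = 1/(23*(-1815) + 19251) = 1/(-41745 + 19251) = 1/(-22494) = -1/22494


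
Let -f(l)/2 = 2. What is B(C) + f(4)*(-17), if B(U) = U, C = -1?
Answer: 67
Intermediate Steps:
f(l) = -4 (f(l) = -2*2 = -4)
B(C) + f(4)*(-17) = -1 - 4*(-17) = -1 + 68 = 67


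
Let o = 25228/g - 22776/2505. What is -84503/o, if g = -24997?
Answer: 251969777855/30120372 ≈ 8365.4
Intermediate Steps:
o = -30120372/2981785 (o = 25228/(-24997) - 22776/2505 = 25228*(-1/24997) - 22776*1/2505 = -3604/3571 - 7592/835 = -30120372/2981785 ≈ -10.101)
-84503/o = -84503/(-30120372/2981785) = -84503*(-2981785/30120372) = 251969777855/30120372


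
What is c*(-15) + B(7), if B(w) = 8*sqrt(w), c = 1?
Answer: -15 + 8*sqrt(7) ≈ 6.1660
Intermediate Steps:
c*(-15) + B(7) = 1*(-15) + 8*sqrt(7) = -15 + 8*sqrt(7)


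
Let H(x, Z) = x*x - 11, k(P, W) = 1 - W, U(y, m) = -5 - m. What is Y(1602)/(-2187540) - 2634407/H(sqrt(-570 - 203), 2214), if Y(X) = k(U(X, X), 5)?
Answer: 1440717672979/428757840 ≈ 3360.2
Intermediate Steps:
Y(X) = -4 (Y(X) = 1 - 1*5 = 1 - 5 = -4)
H(x, Z) = -11 + x**2 (H(x, Z) = x**2 - 11 = -11 + x**2)
Y(1602)/(-2187540) - 2634407/H(sqrt(-570 - 203), 2214) = -4/(-2187540) - 2634407/(-11 + (sqrt(-570 - 203))**2) = -4*(-1/2187540) - 2634407/(-11 + (sqrt(-773))**2) = 1/546885 - 2634407/(-11 + (I*sqrt(773))**2) = 1/546885 - 2634407/(-11 - 773) = 1/546885 - 2634407/(-784) = 1/546885 - 2634407*(-1/784) = 1/546885 + 2634407/784 = 1440717672979/428757840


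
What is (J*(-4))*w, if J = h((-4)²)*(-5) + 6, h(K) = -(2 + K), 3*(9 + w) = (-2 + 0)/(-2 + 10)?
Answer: 3488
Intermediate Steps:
w = -109/12 (w = -9 + ((-2 + 0)/(-2 + 10))/3 = -9 + (-2/8)/3 = -9 + (-2*⅛)/3 = -9 + (⅓)*(-¼) = -9 - 1/12 = -109/12 ≈ -9.0833)
h(K) = -2 - K
J = 96 (J = (-2 - 1*(-4)²)*(-5) + 6 = (-2 - 1*16)*(-5) + 6 = (-2 - 16)*(-5) + 6 = -18*(-5) + 6 = 90 + 6 = 96)
(J*(-4))*w = (96*(-4))*(-109/12) = -384*(-109/12) = 3488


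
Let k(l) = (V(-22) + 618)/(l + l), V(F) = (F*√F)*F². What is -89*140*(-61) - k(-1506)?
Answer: 381550223/502 - 2662*I*√22/753 ≈ 7.6006e+5 - 16.582*I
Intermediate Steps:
V(F) = F^(7/2) (V(F) = F^(3/2)*F² = F^(7/2))
k(l) = (618 - 10648*I*√22)/(2*l) (k(l) = ((-22)^(7/2) + 618)/(l + l) = (-10648*I*√22 + 618)/((2*l)) = (618 - 10648*I*√22)*(1/(2*l)) = (618 - 10648*I*√22)/(2*l))
-89*140*(-61) - k(-1506) = -89*140*(-61) - (309 - 5324*I*√22)/(-1506) = -12460*(-61) - (-1)*(309 - 5324*I*√22)/1506 = 760060 - (-103/502 + 2662*I*√22/753) = 760060 + (103/502 - 2662*I*√22/753) = 381550223/502 - 2662*I*√22/753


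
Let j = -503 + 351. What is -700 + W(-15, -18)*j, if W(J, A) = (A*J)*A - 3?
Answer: 738476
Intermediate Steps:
W(J, A) = -3 + J*A² (W(J, A) = J*A² - 3 = -3 + J*A²)
j = -152
-700 + W(-15, -18)*j = -700 + (-3 - 15*(-18)²)*(-152) = -700 + (-3 - 15*324)*(-152) = -700 + (-3 - 4860)*(-152) = -700 - 4863*(-152) = -700 + 739176 = 738476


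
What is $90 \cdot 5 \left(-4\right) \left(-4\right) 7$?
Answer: $50400$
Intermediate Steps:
$90 \cdot 5 \left(-4\right) \left(-4\right) 7 = 90 \left(\left(-20\right) \left(-4\right)\right) 7 = 90 \cdot 80 \cdot 7 = 7200 \cdot 7 = 50400$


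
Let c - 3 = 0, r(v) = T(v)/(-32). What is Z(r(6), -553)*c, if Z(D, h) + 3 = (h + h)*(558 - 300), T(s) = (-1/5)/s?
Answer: -856053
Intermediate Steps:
T(s) = -1/(5*s) (T(s) = (-1*1/5)/s = -1/(5*s))
r(v) = 1/(160*v) (r(v) = -1/(5*v)/(-32) = -1/(5*v)*(-1/32) = 1/(160*v))
Z(D, h) = -3 + 516*h (Z(D, h) = -3 + (h + h)*(558 - 300) = -3 + (2*h)*258 = -3 + 516*h)
c = 3 (c = 3 + 0 = 3)
Z(r(6), -553)*c = (-3 + 516*(-553))*3 = (-3 - 285348)*3 = -285351*3 = -856053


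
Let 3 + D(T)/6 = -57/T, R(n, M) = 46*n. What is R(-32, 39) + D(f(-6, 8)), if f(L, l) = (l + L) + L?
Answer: -2809/2 ≈ -1404.5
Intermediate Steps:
f(L, l) = l + 2*L (f(L, l) = (L + l) + L = l + 2*L)
D(T) = -18 - 342/T (D(T) = -18 + 6*(-57/T) = -18 - 342/T)
R(-32, 39) + D(f(-6, 8)) = 46*(-32) + (-18 - 342/(8 + 2*(-6))) = -1472 + (-18 - 342/(8 - 12)) = -1472 + (-18 - 342/(-4)) = -1472 + (-18 - 342*(-¼)) = -1472 + (-18 + 171/2) = -1472 + 135/2 = -2809/2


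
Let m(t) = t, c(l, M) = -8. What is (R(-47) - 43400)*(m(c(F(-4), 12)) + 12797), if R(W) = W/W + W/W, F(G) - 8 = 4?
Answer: -555017022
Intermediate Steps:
F(G) = 12 (F(G) = 8 + 4 = 12)
R(W) = 2 (R(W) = 1 + 1 = 2)
(R(-47) - 43400)*(m(c(F(-4), 12)) + 12797) = (2 - 43400)*(-8 + 12797) = -43398*12789 = -555017022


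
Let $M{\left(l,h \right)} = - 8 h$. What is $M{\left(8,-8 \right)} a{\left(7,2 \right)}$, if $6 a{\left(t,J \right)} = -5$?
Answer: $- \frac{160}{3} \approx -53.333$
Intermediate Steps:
$a{\left(t,J \right)} = - \frac{5}{6}$ ($a{\left(t,J \right)} = \frac{1}{6} \left(-5\right) = - \frac{5}{6}$)
$M{\left(8,-8 \right)} a{\left(7,2 \right)} = \left(-8\right) \left(-8\right) \left(- \frac{5}{6}\right) = 64 \left(- \frac{5}{6}\right) = - \frac{160}{3}$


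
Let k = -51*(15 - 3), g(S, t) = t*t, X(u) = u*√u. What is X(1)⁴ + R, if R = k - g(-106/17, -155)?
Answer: -24636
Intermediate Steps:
X(u) = u^(3/2)
g(S, t) = t²
k = -612 (k = -51*12 = -612)
R = -24637 (R = -612 - 1*(-155)² = -612 - 1*24025 = -612 - 24025 = -24637)
X(1)⁴ + R = (1^(3/2))⁴ - 24637 = 1⁴ - 24637 = 1 - 24637 = -24636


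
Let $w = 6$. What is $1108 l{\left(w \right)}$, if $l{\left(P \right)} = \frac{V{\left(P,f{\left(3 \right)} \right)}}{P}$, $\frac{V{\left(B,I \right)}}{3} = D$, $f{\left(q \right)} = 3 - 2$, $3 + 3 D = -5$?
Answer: $- \frac{4432}{3} \approx -1477.3$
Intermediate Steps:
$D = - \frac{8}{3}$ ($D = -1 + \frac{1}{3} \left(-5\right) = -1 - \frac{5}{3} = - \frac{8}{3} \approx -2.6667$)
$f{\left(q \right)} = 1$ ($f{\left(q \right)} = 3 - 2 = 1$)
$V{\left(B,I \right)} = -8$ ($V{\left(B,I \right)} = 3 \left(- \frac{8}{3}\right) = -8$)
$l{\left(P \right)} = - \frac{8}{P}$
$1108 l{\left(w \right)} = 1108 \left(- \frac{8}{6}\right) = 1108 \left(\left(-8\right) \frac{1}{6}\right) = 1108 \left(- \frac{4}{3}\right) = - \frac{4432}{3}$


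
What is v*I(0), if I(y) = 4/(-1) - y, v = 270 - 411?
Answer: 564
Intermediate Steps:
v = -141
I(y) = -4 - y (I(y) = 4*(-1) - y = -4 - y)
v*I(0) = -141*(-4 - 1*0) = -141*(-4 + 0) = -141*(-4) = 564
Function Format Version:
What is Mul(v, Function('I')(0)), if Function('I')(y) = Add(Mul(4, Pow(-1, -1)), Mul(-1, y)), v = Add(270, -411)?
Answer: 564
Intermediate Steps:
v = -141
Function('I')(y) = Add(-4, Mul(-1, y)) (Function('I')(y) = Add(Mul(4, -1), Mul(-1, y)) = Add(-4, Mul(-1, y)))
Mul(v, Function('I')(0)) = Mul(-141, Add(-4, Mul(-1, 0))) = Mul(-141, Add(-4, 0)) = Mul(-141, -4) = 564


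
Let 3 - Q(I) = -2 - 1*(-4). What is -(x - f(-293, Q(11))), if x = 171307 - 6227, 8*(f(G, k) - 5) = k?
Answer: -1320599/8 ≈ -1.6508e+5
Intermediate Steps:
Q(I) = 1 (Q(I) = 3 - (-2 - 1*(-4)) = 3 - (-2 + 4) = 3 - 1*2 = 3 - 2 = 1)
f(G, k) = 5 + k/8
x = 165080
-(x - f(-293, Q(11))) = -(165080 - (5 + (⅛)*1)) = -(165080 - (5 + ⅛)) = -(165080 - 1*41/8) = -(165080 - 41/8) = -1*1320599/8 = -1320599/8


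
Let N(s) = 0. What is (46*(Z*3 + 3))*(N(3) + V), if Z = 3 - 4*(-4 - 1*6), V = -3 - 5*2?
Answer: -78936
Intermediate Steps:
V = -13 (V = -3 - 10 = -13)
Z = 43 (Z = 3 - 4*(-4 - 6) = 3 - 4*(-10) = 3 + 40 = 43)
(46*(Z*3 + 3))*(N(3) + V) = (46*(43*3 + 3))*(0 - 13) = (46*(129 + 3))*(-13) = (46*132)*(-13) = 6072*(-13) = -78936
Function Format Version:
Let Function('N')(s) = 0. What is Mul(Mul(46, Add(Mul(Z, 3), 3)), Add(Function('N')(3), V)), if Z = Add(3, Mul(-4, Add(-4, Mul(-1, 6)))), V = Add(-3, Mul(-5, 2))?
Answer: -78936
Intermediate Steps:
V = -13 (V = Add(-3, -10) = -13)
Z = 43 (Z = Add(3, Mul(-4, Add(-4, -6))) = Add(3, Mul(-4, -10)) = Add(3, 40) = 43)
Mul(Mul(46, Add(Mul(Z, 3), 3)), Add(Function('N')(3), V)) = Mul(Mul(46, Add(Mul(43, 3), 3)), Add(0, -13)) = Mul(Mul(46, Add(129, 3)), -13) = Mul(Mul(46, 132), -13) = Mul(6072, -13) = -78936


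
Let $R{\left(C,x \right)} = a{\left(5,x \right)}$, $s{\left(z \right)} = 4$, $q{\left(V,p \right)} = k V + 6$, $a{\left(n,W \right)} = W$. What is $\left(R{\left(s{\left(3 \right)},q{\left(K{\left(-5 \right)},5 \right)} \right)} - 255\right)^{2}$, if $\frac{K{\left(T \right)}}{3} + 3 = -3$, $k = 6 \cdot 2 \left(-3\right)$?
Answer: $159201$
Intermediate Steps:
$k = -36$ ($k = 12 \left(-3\right) = -36$)
$K{\left(T \right)} = -18$ ($K{\left(T \right)} = -9 + 3 \left(-3\right) = -9 - 9 = -18$)
$q{\left(V,p \right)} = 6 - 36 V$ ($q{\left(V,p \right)} = - 36 V + 6 = 6 - 36 V$)
$R{\left(C,x \right)} = x$
$\left(R{\left(s{\left(3 \right)},q{\left(K{\left(-5 \right)},5 \right)} \right)} - 255\right)^{2} = \left(\left(6 - -648\right) - 255\right)^{2} = \left(\left(6 + 648\right) - 255\right)^{2} = \left(654 - 255\right)^{2} = 399^{2} = 159201$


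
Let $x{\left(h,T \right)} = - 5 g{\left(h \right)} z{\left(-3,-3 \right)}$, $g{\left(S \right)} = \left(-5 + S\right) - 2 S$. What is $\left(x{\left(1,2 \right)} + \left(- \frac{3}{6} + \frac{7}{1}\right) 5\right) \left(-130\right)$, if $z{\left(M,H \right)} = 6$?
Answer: $-27625$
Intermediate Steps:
$g{\left(S \right)} = -5 - S$
$x{\left(h,T \right)} = 150 + 30 h$ ($x{\left(h,T \right)} = - 5 \left(-5 - h\right) 6 = \left(25 + 5 h\right) 6 = 150 + 30 h$)
$\left(x{\left(1,2 \right)} + \left(- \frac{3}{6} + \frac{7}{1}\right) 5\right) \left(-130\right) = \left(\left(150 + 30 \cdot 1\right) + \left(- \frac{3}{6} + \frac{7}{1}\right) 5\right) \left(-130\right) = \left(\left(150 + 30\right) + \left(\left(-3\right) \frac{1}{6} + 7 \cdot 1\right) 5\right) \left(-130\right) = \left(180 + \left(- \frac{1}{2} + 7\right) 5\right) \left(-130\right) = \left(180 + \frac{13}{2} \cdot 5\right) \left(-130\right) = \left(180 + \frac{65}{2}\right) \left(-130\right) = \frac{425}{2} \left(-130\right) = -27625$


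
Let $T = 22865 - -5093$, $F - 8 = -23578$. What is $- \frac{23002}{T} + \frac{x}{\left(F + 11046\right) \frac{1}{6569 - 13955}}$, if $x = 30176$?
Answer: $\frac{111267663815}{6252607} \approx 17795.0$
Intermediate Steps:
$F = -23570$ ($F = 8 - 23578 = -23570$)
$T = 27958$ ($T = 22865 + 5093 = 27958$)
$- \frac{23002}{T} + \frac{x}{\left(F + 11046\right) \frac{1}{6569 - 13955}} = - \frac{23002}{27958} + \frac{30176}{\left(-23570 + 11046\right) \frac{1}{6569 - 13955}} = \left(-23002\right) \frac{1}{27958} + \frac{30176}{\left(-12524\right) \frac{1}{-7386}} = - \frac{1643}{1997} + \frac{30176}{\left(-12524\right) \left(- \frac{1}{7386}\right)} = - \frac{1643}{1997} + \frac{30176}{\frac{6262}{3693}} = - \frac{1643}{1997} + 30176 \cdot \frac{3693}{6262} = - \frac{1643}{1997} + \frac{55719984}{3131} = \frac{111267663815}{6252607}$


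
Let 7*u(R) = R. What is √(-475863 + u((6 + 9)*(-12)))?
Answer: I*√23318547/7 ≈ 689.85*I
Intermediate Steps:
u(R) = R/7
√(-475863 + u((6 + 9)*(-12))) = √(-475863 + ((6 + 9)*(-12))/7) = √(-475863 + (15*(-12))/7) = √(-475863 + (⅐)*(-180)) = √(-475863 - 180/7) = √(-3331221/7) = I*√23318547/7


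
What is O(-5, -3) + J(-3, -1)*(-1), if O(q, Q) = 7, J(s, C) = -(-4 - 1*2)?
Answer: 1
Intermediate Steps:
J(s, C) = 6 (J(s, C) = -(-4 - 2) = -1*(-6) = 6)
O(-5, -3) + J(-3, -1)*(-1) = 7 + 6*(-1) = 7 - 6 = 1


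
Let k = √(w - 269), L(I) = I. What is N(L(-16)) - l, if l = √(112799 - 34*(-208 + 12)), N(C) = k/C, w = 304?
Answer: -√119463 - √35/16 ≈ -346.00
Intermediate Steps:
k = √35 (k = √(304 - 269) = √35 ≈ 5.9161)
N(C) = √35/C
l = √119463 (l = √(112799 - 34*(-196)) = √(112799 + 6664) = √119463 ≈ 345.63)
N(L(-16)) - l = √35/(-16) - √119463 = √35*(-1/16) - √119463 = -√35/16 - √119463 = -√119463 - √35/16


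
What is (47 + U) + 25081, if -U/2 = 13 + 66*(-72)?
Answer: 34606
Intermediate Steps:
U = 9478 (U = -2*(13 + 66*(-72)) = -2*(13 - 4752) = -2*(-4739) = 9478)
(47 + U) + 25081 = (47 + 9478) + 25081 = 9525 + 25081 = 34606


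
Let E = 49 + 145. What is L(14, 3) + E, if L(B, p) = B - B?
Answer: 194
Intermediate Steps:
L(B, p) = 0
E = 194
L(14, 3) + E = 0 + 194 = 194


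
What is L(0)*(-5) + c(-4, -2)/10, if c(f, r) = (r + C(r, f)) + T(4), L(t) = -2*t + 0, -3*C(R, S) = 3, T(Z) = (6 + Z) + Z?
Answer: 11/10 ≈ 1.1000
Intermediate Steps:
T(Z) = 6 + 2*Z
C(R, S) = -1 (C(R, S) = -⅓*3 = -1)
L(t) = -2*t
c(f, r) = 13 + r (c(f, r) = (r - 1) + (6 + 2*4) = (-1 + r) + (6 + 8) = (-1 + r) + 14 = 13 + r)
L(0)*(-5) + c(-4, -2)/10 = -2*0*(-5) + (13 - 2)/10 = 0*(-5) + 11*(⅒) = 0 + 11/10 = 11/10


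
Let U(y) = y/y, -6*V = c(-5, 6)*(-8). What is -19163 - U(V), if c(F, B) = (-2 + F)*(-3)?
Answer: -19164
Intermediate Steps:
c(F, B) = 6 - 3*F
V = 28 (V = -(6 - 3*(-5))*(-8)/6 = -(6 + 15)*(-8)/6 = -7*(-8)/2 = -⅙*(-168) = 28)
U(y) = 1
-19163 - U(V) = -19163 - 1*1 = -19163 - 1 = -19164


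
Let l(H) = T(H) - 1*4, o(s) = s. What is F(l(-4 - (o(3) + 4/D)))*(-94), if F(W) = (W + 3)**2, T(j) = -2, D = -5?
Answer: -846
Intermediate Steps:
l(H) = -6 (l(H) = -2 - 1*4 = -2 - 4 = -6)
F(W) = (3 + W)**2
F(l(-4 - (o(3) + 4/D)))*(-94) = (3 - 6)**2*(-94) = (-3)**2*(-94) = 9*(-94) = -846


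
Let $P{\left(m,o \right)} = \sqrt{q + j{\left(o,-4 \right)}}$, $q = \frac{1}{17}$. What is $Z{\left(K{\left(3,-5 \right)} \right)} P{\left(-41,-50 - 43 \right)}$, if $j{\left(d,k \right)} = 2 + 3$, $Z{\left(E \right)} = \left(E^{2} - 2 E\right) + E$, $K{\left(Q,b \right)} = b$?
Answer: $\frac{30 \sqrt{1462}}{17} \approx 67.475$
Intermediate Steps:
$Z{\left(E \right)} = E^{2} - E$
$j{\left(d,k \right)} = 5$
$q = \frac{1}{17} \approx 0.058824$
$P{\left(m,o \right)} = \frac{\sqrt{1462}}{17}$ ($P{\left(m,o \right)} = \sqrt{\frac{1}{17} + 5} = \sqrt{\frac{86}{17}} = \frac{\sqrt{1462}}{17}$)
$Z{\left(K{\left(3,-5 \right)} \right)} P{\left(-41,-50 - 43 \right)} = - 5 \left(-1 - 5\right) \frac{\sqrt{1462}}{17} = \left(-5\right) \left(-6\right) \frac{\sqrt{1462}}{17} = 30 \frac{\sqrt{1462}}{17} = \frac{30 \sqrt{1462}}{17}$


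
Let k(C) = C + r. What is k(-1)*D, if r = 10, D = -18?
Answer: -162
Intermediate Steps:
k(C) = 10 + C (k(C) = C + 10 = 10 + C)
k(-1)*D = (10 - 1)*(-18) = 9*(-18) = -162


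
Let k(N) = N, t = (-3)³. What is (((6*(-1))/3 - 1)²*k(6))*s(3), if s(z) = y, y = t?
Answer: -1458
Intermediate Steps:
t = -27
y = -27
s(z) = -27
(((6*(-1))/3 - 1)²*k(6))*s(3) = (((6*(-1))/3 - 1)²*6)*(-27) = ((-6*⅓ - 1)²*6)*(-27) = ((-2 - 1)²*6)*(-27) = ((-3)²*6)*(-27) = (9*6)*(-27) = 54*(-27) = -1458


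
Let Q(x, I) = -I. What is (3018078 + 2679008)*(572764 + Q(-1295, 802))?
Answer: 3258516702732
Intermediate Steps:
(3018078 + 2679008)*(572764 + Q(-1295, 802)) = (3018078 + 2679008)*(572764 - 1*802) = 5697086*(572764 - 802) = 5697086*571962 = 3258516702732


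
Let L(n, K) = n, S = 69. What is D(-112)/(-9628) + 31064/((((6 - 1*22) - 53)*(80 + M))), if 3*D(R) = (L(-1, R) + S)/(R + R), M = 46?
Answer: -1196333249/334823328 ≈ -3.5730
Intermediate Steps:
D(R) = 34/(3*R) (D(R) = ((-1 + 69)/(R + R))/3 = (68/((2*R)))/3 = (68*(1/(2*R)))/3 = (34/R)/3 = 34/(3*R))
D(-112)/(-9628) + 31064/((((6 - 1*22) - 53)*(80 + M))) = ((34/3)/(-112))/(-9628) + 31064/((((6 - 1*22) - 53)*(80 + 46))) = ((34/3)*(-1/112))*(-1/9628) + 31064/((((6 - 22) - 53)*126)) = -17/168*(-1/9628) + 31064/(((-16 - 53)*126)) = 17/1617504 + 31064/((-69*126)) = 17/1617504 + 31064/(-8694) = 17/1617504 + 31064*(-1/8694) = 17/1617504 - 15532/4347 = -1196333249/334823328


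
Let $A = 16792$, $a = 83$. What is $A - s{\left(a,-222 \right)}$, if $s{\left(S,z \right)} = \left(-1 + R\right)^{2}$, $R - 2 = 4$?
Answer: $16767$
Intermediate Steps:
$R = 6$ ($R = 2 + 4 = 6$)
$s{\left(S,z \right)} = 25$ ($s{\left(S,z \right)} = \left(-1 + 6\right)^{2} = 5^{2} = 25$)
$A - s{\left(a,-222 \right)} = 16792 - 25 = 16767$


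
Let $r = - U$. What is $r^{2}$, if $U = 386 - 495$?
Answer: $11881$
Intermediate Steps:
$U = -109$ ($U = 386 - 495 = -109$)
$r = 109$ ($r = \left(-1\right) \left(-109\right) = 109$)
$r^{2} = 109^{2} = 11881$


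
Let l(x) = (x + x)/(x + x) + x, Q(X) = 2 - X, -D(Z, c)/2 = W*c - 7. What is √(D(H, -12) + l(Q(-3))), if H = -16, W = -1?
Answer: 2*I ≈ 2.0*I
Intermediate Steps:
D(Z, c) = 14 + 2*c (D(Z, c) = -2*(-c - 7) = -2*(-7 - c) = 14 + 2*c)
l(x) = 1 + x (l(x) = (2*x)/((2*x)) + x = (2*x)*(1/(2*x)) + x = 1 + x)
√(D(H, -12) + l(Q(-3))) = √((14 + 2*(-12)) + (1 + (2 - 1*(-3)))) = √((14 - 24) + (1 + (2 + 3))) = √(-10 + (1 + 5)) = √(-10 + 6) = √(-4) = 2*I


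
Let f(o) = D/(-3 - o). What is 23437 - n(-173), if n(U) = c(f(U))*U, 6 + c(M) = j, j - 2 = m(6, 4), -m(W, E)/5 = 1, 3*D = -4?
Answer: 21880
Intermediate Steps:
D = -4/3 (D = (1/3)*(-4) = -4/3 ≈ -1.3333)
m(W, E) = -5 (m(W, E) = -5*1 = -5)
f(o) = -4/(3*(-3 - o))
j = -3 (j = 2 - 5 = -3)
c(M) = -9 (c(M) = -6 - 3 = -9)
n(U) = -9*U
23437 - n(-173) = 23437 - (-9)*(-173) = 23437 - 1*1557 = 23437 - 1557 = 21880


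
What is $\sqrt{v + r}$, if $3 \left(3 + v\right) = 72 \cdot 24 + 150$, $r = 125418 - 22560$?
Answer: $\sqrt{103481} \approx 321.68$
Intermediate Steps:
$r = 102858$
$v = 623$ ($v = -3 + \frac{72 \cdot 24 + 150}{3} = -3 + \frac{1728 + 150}{3} = -3 + \frac{1}{3} \cdot 1878 = -3 + 626 = 623$)
$\sqrt{v + r} = \sqrt{623 + 102858} = \sqrt{103481}$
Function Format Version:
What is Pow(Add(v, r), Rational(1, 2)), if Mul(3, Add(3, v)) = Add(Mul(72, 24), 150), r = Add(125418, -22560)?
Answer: Pow(103481, Rational(1, 2)) ≈ 321.68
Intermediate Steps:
r = 102858
v = 623 (v = Add(-3, Mul(Rational(1, 3), Add(Mul(72, 24), 150))) = Add(-3, Mul(Rational(1, 3), Add(1728, 150))) = Add(-3, Mul(Rational(1, 3), 1878)) = Add(-3, 626) = 623)
Pow(Add(v, r), Rational(1, 2)) = Pow(Add(623, 102858), Rational(1, 2)) = Pow(103481, Rational(1, 2))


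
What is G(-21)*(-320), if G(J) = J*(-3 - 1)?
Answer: -26880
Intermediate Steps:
G(J) = -4*J (G(J) = J*(-4) = -4*J)
G(-21)*(-320) = -4*(-21)*(-320) = 84*(-320) = -26880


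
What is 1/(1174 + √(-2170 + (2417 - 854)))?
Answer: 1174/1378883 - I*√607/1378883 ≈ 0.00085141 - 1.7868e-5*I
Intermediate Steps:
1/(1174 + √(-2170 + (2417 - 854))) = 1/(1174 + √(-2170 + 1563)) = 1/(1174 + √(-607)) = 1/(1174 + I*√607)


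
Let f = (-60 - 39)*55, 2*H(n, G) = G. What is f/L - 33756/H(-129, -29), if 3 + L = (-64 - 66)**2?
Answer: 39330771/16897 ≈ 2327.7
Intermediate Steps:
H(n, G) = G/2
f = -5445 (f = -99*55 = -5445)
L = 16897 (L = -3 + (-64 - 66)**2 = -3 + (-130)**2 = -3 + 16900 = 16897)
f/L - 33756/H(-129, -29) = -5445/16897 - 33756/((1/2)*(-29)) = -5445*1/16897 - 33756/(-29/2) = -5445/16897 - 33756*(-2/29) = -5445/16897 + 2328 = 39330771/16897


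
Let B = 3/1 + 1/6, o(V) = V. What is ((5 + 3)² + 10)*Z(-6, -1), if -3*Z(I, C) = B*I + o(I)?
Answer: 1850/3 ≈ 616.67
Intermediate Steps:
B = 19/6 (B = 3*1 + 1*(⅙) = 3 + ⅙ = 19/6 ≈ 3.1667)
Z(I, C) = -25*I/18 (Z(I, C) = -(19*I/6 + I)/3 = -25*I/18)
((5 + 3)² + 10)*Z(-6, -1) = ((5 + 3)² + 10)*(-25/18*(-6)) = (8² + 10)*(25/3) = (64 + 10)*(25/3) = 74*(25/3) = 1850/3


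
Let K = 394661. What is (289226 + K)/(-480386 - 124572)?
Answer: -683887/604958 ≈ -1.1305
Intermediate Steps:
(289226 + K)/(-480386 - 124572) = (289226 + 394661)/(-480386 - 124572) = 683887/(-604958) = 683887*(-1/604958) = -683887/604958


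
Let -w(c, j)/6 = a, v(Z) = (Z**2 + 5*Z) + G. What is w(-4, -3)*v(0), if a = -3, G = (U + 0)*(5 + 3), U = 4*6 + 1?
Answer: 3600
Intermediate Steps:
U = 25 (U = 24 + 1 = 25)
G = 200 (G = (25 + 0)*(5 + 3) = 25*8 = 200)
v(Z) = 200 + Z**2 + 5*Z (v(Z) = (Z**2 + 5*Z) + 200 = 200 + Z**2 + 5*Z)
w(c, j) = 18 (w(c, j) = -6*(-3) = 18)
w(-4, -3)*v(0) = 18*(200 + 0**2 + 5*0) = 18*(200 + 0 + 0) = 18*200 = 3600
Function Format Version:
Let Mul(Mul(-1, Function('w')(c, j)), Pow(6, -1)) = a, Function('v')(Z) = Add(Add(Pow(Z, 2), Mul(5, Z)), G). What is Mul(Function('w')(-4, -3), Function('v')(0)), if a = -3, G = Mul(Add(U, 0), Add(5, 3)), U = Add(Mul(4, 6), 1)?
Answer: 3600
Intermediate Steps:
U = 25 (U = Add(24, 1) = 25)
G = 200 (G = Mul(Add(25, 0), Add(5, 3)) = Mul(25, 8) = 200)
Function('v')(Z) = Add(200, Pow(Z, 2), Mul(5, Z)) (Function('v')(Z) = Add(Add(Pow(Z, 2), Mul(5, Z)), 200) = Add(200, Pow(Z, 2), Mul(5, Z)))
Function('w')(c, j) = 18 (Function('w')(c, j) = Mul(-6, -3) = 18)
Mul(Function('w')(-4, -3), Function('v')(0)) = Mul(18, Add(200, Pow(0, 2), Mul(5, 0))) = Mul(18, Add(200, 0, 0)) = Mul(18, 200) = 3600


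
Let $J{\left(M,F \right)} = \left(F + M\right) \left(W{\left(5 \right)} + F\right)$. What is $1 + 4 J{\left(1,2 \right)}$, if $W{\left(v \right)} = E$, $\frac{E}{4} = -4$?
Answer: $-167$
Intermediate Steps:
$E = -16$ ($E = 4 \left(-4\right) = -16$)
$W{\left(v \right)} = -16$
$J{\left(M,F \right)} = \left(-16 + F\right) \left(F + M\right)$ ($J{\left(M,F \right)} = \left(F + M\right) \left(-16 + F\right) = \left(-16 + F\right) \left(F + M\right)$)
$1 + 4 J{\left(1,2 \right)} = 1 + 4 \left(2^{2} - 32 - 16 + 2 \cdot 1\right) = 1 + 4 \left(4 - 32 - 16 + 2\right) = 1 + 4 \left(-42\right) = 1 - 168 = -167$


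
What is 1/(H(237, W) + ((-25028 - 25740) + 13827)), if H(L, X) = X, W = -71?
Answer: -1/37012 ≈ -2.7018e-5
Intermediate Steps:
1/(H(237, W) + ((-25028 - 25740) + 13827)) = 1/(-71 + ((-25028 - 25740) + 13827)) = 1/(-71 + (-50768 + 13827)) = 1/(-71 - 36941) = 1/(-37012) = -1/37012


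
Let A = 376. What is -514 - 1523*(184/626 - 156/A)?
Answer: -9702551/29422 ≈ -329.77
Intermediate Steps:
-514 - 1523*(184/626 - 156/A) = -514 - 1523*(184/626 - 156/376) = -514 - 1523*(184*(1/626) - 156*1/376) = -514 - 1523*(92/313 - 39/94) = -514 - 1523*(-3559/29422) = -514 + 5420357/29422 = -9702551/29422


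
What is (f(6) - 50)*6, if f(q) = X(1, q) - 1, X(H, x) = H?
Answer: -300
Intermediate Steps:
f(q) = 0 (f(q) = 1 - 1 = 0)
(f(6) - 50)*6 = (0 - 50)*6 = -50*6 = -300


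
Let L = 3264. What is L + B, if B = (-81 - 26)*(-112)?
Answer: 15248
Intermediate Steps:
B = 11984 (B = -107*(-112) = 11984)
L + B = 3264 + 11984 = 15248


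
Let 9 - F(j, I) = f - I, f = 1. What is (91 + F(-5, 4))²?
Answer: 10609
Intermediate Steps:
F(j, I) = 8 + I (F(j, I) = 9 - (1 - I) = 9 + (-1 + I) = 8 + I)
(91 + F(-5, 4))² = (91 + (8 + 4))² = (91 + 12)² = 103² = 10609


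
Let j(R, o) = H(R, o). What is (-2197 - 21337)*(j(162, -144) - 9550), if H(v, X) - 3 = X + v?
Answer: 224255486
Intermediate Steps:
H(v, X) = 3 + X + v (H(v, X) = 3 + (X + v) = 3 + X + v)
j(R, o) = 3 + R + o (j(R, o) = 3 + o + R = 3 + R + o)
(-2197 - 21337)*(j(162, -144) - 9550) = (-2197 - 21337)*((3 + 162 - 144) - 9550) = -23534*(21 - 9550) = -23534*(-9529) = 224255486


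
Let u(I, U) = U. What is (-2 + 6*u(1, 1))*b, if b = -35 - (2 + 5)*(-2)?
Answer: -84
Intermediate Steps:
b = -21 (b = -35 - 7*(-2) = -35 - 1*(-14) = -35 + 14 = -21)
(-2 + 6*u(1, 1))*b = (-2 + 6*1)*(-21) = (-2 + 6)*(-21) = 4*(-21) = -84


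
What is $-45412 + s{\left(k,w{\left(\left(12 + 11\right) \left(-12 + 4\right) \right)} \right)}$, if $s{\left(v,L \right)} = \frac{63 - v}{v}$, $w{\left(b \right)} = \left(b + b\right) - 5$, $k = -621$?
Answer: $- \frac{3133504}{69} \approx -45413.0$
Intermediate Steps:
$w{\left(b \right)} = -5 + 2 b$ ($w{\left(b \right)} = 2 b - 5 = -5 + 2 b$)
$s{\left(v,L \right)} = \frac{63 - v}{v}$
$-45412 + s{\left(k,w{\left(\left(12 + 11\right) \left(-12 + 4\right) \right)} \right)} = -45412 + \frac{63 - -621}{-621} = -45412 - \frac{63 + 621}{621} = -45412 - \frac{76}{69} = - \frac{3133504}{69}$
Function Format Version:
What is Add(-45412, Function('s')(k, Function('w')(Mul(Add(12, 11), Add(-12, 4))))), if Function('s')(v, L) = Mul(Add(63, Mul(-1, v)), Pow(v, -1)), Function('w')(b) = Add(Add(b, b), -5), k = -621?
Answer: Rational(-3133504, 69) ≈ -45413.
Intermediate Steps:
Function('w')(b) = Add(-5, Mul(2, b)) (Function('w')(b) = Add(Mul(2, b), -5) = Add(-5, Mul(2, b)))
Function('s')(v, L) = Mul(Pow(v, -1), Add(63, Mul(-1, v)))
Add(-45412, Function('s')(k, Function('w')(Mul(Add(12, 11), Add(-12, 4))))) = Add(-45412, Mul(Pow(-621, -1), Add(63, Mul(-1, -621)))) = Add(-45412, Mul(Rational(-1, 621), Add(63, 621))) = Add(-45412, Mul(Rational(-1, 621), 684)) = Add(-45412, Rational(-76, 69)) = Rational(-3133504, 69)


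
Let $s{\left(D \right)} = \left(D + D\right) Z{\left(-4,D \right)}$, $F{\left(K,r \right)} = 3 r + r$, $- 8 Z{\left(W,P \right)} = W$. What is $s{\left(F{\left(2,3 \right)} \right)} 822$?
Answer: $9864$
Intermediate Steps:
$Z{\left(W,P \right)} = - \frac{W}{8}$
$F{\left(K,r \right)} = 4 r$
$s{\left(D \right)} = D$ ($s{\left(D \right)} = \left(D + D\right) \left(\left(- \frac{1}{8}\right) \left(-4\right)\right) = 2 D \frac{1}{2} = D$)
$s{\left(F{\left(2,3 \right)} \right)} 822 = 4 \cdot 3 \cdot 822 = 12 \cdot 822 = 9864$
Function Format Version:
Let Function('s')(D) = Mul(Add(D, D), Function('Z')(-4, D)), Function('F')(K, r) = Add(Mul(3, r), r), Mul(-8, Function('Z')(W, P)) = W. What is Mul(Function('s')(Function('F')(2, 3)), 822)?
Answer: 9864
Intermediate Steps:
Function('Z')(W, P) = Mul(Rational(-1, 8), W)
Function('F')(K, r) = Mul(4, r)
Function('s')(D) = D (Function('s')(D) = Mul(Add(D, D), Mul(Rational(-1, 8), -4)) = Mul(Mul(2, D), Rational(1, 2)) = D)
Mul(Function('s')(Function('F')(2, 3)), 822) = Mul(Mul(4, 3), 822) = Mul(12, 822) = 9864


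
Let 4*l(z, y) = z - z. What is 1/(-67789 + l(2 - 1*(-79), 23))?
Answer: -1/67789 ≈ -1.4752e-5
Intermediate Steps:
l(z, y) = 0 (l(z, y) = (z - z)/4 = (¼)*0 = 0)
1/(-67789 + l(2 - 1*(-79), 23)) = 1/(-67789 + 0) = 1/(-67789) = -1/67789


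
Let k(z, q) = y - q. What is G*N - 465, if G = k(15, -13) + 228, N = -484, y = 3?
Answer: -118561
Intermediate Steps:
k(z, q) = 3 - q
G = 244 (G = (3 - 1*(-13)) + 228 = (3 + 13) + 228 = 16 + 228 = 244)
G*N - 465 = 244*(-484) - 465 = -118096 - 465 = -118561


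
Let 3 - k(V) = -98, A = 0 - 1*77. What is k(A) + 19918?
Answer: 20019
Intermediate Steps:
A = -77 (A = 0 - 77 = -77)
k(V) = 101 (k(V) = 3 - 1*(-98) = 3 + 98 = 101)
k(A) + 19918 = 101 + 19918 = 20019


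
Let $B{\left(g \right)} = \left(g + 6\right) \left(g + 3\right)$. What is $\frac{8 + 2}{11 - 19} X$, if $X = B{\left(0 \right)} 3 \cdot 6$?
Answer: $-405$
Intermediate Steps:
$B{\left(g \right)} = \left(3 + g\right) \left(6 + g\right)$ ($B{\left(g \right)} = \left(6 + g\right) \left(3 + g\right) = \left(3 + g\right) \left(6 + g\right)$)
$X = 324$ ($X = \left(18 + 0^{2} + 9 \cdot 0\right) 3 \cdot 6 = \left(18 + 0 + 0\right) 3 \cdot 6 = 18 \cdot 3 \cdot 6 = 54 \cdot 6 = 324$)
$\frac{8 + 2}{11 - 19} X = \frac{8 + 2}{11 - 19} \cdot 324 = \frac{10}{-8} \cdot 324 = 10 \left(- \frac{1}{8}\right) 324 = \left(- \frac{5}{4}\right) 324 = -405$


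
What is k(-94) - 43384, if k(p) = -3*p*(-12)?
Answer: -46768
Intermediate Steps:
k(p) = 36*p
k(-94) - 43384 = 36*(-94) - 43384 = -3384 - 43384 = -46768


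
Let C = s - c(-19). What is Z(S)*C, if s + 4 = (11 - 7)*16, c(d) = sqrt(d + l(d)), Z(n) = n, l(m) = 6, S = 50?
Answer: 3000 - 50*I*sqrt(13) ≈ 3000.0 - 180.28*I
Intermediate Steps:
c(d) = sqrt(6 + d) (c(d) = sqrt(d + 6) = sqrt(6 + d))
s = 60 (s = -4 + (11 - 7)*16 = -4 + 4*16 = -4 + 64 = 60)
C = 60 - I*sqrt(13) (C = 60 - sqrt(6 - 19) = 60 - sqrt(-13) = 60 - I*sqrt(13) ≈ 60.0 - 3.6056*I)
Z(S)*C = 50*(60 - I*sqrt(13)) = 3000 - 50*I*sqrt(13)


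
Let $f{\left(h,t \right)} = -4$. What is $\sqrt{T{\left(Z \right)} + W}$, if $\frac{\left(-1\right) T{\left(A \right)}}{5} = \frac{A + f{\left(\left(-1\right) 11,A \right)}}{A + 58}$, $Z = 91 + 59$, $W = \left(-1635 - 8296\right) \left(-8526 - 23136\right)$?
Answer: $\frac{\sqrt{850233101198}}{52} \approx 17732.0$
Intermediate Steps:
$W = 314435322$ ($W = \left(-9931\right) \left(-31662\right) = 314435322$)
$Z = 150$
$T{\left(A \right)} = - \frac{5 \left(-4 + A\right)}{58 + A}$ ($T{\left(A \right)} = - 5 \frac{A - 4}{A + 58} = - 5 \frac{-4 + A}{58 + A} = - \frac{5 \left(-4 + A\right)}{58 + A}$)
$\sqrt{T{\left(Z \right)} + W} = \sqrt{\frac{5 \left(4 - 150\right)}{58 + 150} + 314435322} = \sqrt{\frac{5 \left(4 - 150\right)}{208} + 314435322} = \sqrt{5 \cdot \frac{1}{208} \left(-146\right) + 314435322} = \sqrt{- \frac{365}{104} + 314435322} = \sqrt{\frac{32701273123}{104}} = \frac{\sqrt{850233101198}}{52}$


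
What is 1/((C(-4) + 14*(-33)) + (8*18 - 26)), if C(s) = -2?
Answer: -1/346 ≈ -0.0028902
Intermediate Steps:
1/((C(-4) + 14*(-33)) + (8*18 - 26)) = 1/((-2 + 14*(-33)) + (8*18 - 26)) = 1/((-2 - 462) + (144 - 26)) = 1/(-464 + 118) = 1/(-346) = -1/346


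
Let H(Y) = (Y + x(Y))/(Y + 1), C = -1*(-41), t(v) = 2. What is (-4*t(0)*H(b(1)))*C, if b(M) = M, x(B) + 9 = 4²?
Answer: -1312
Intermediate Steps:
x(B) = 7 (x(B) = -9 + 4² = -9 + 16 = 7)
C = 41
H(Y) = (7 + Y)/(1 + Y) (H(Y) = (Y + 7)/(Y + 1) = (7 + Y)/(1 + Y))
(-4*t(0)*H(b(1)))*C = -8*(7 + 1)/(1 + 1)*41 = -8*8/2*41 = -8*(½)*8*41 = -8*4*41 = -4*8*41 = -32*41 = -1312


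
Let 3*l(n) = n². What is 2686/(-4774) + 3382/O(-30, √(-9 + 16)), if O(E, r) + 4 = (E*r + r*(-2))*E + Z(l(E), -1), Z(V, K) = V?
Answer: -683490761/949367188 + 50730*√7/99431 ≈ 0.62993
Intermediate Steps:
l(n) = n²/3
O(E, r) = -4 + E²/3 + E*(-2*r + E*r) (O(E, r) = -4 + ((E*r + r*(-2))*E + E²/3) = -4 + ((E*r - 2*r)*E + E²/3) = -4 + ((-2*r + E*r)*E + E²/3) = -4 + (E*(-2*r + E*r) + E²/3) = -4 + (E²/3 + E*(-2*r + E*r)) = -4 + E²/3 + E*(-2*r + E*r))
2686/(-4774) + 3382/O(-30, √(-9 + 16)) = 2686/(-4774) + 3382/(-4 + (⅓)*(-30)² + √(-9 + 16)*(-30)² - 2*(-30)*√(-9 + 16)) = 2686*(-1/4774) + 3382/(-4 + (⅓)*900 + √7*900 - 2*(-30)*√7) = -1343/2387 + 3382/(-4 + 300 + 900*√7 + 60*√7) = -1343/2387 + 3382/(296 + 960*√7)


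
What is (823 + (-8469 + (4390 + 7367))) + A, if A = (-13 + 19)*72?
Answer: 4543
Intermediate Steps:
A = 432 (A = 6*72 = 432)
(823 + (-8469 + (4390 + 7367))) + A = (823 + (-8469 + (4390 + 7367))) + 432 = (823 + (-8469 + 11757)) + 432 = (823 + 3288) + 432 = 4111 + 432 = 4543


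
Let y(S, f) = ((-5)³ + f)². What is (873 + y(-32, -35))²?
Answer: 700819729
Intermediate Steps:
y(S, f) = (-125 + f)²
(873 + y(-32, -35))² = (873 + (-125 - 35)²)² = (873 + (-160)²)² = (873 + 25600)² = 26473² = 700819729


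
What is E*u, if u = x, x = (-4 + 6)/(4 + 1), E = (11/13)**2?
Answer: 242/845 ≈ 0.28639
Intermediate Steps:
E = 121/169 (E = (11*(1/13))**2 = (11/13)**2 = 121/169 ≈ 0.71598)
x = 2/5 ≈ 0.40000
u = 2/5 ≈ 0.40000
E*u = (121/169)*(2/5) = 242/845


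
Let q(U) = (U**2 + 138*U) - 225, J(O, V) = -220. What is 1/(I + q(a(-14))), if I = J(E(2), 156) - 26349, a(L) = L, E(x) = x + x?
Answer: -1/28530 ≈ -3.5051e-5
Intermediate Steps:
E(x) = 2*x
q(U) = -225 + U**2 + 138*U
I = -26569 (I = -220 - 26349 = -26569)
1/(I + q(a(-14))) = 1/(-26569 + (-225 + (-14)**2 + 138*(-14))) = 1/(-26569 + (-225 + 196 - 1932)) = 1/(-26569 - 1961) = 1/(-28530) = -1/28530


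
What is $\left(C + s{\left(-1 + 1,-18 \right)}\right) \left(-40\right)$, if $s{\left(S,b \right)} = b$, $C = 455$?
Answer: $-17480$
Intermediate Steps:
$\left(C + s{\left(-1 + 1,-18 \right)}\right) \left(-40\right) = \left(455 - 18\right) \left(-40\right) = 437 \left(-40\right) = -17480$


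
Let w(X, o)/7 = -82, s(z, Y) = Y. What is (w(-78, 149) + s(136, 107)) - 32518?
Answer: -32985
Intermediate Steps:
w(X, o) = -574 (w(X, o) = 7*(-82) = -574)
(w(-78, 149) + s(136, 107)) - 32518 = (-574 + 107) - 32518 = -467 - 32518 = -32985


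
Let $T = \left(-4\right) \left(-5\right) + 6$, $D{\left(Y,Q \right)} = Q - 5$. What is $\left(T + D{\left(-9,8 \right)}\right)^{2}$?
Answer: $841$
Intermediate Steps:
$D{\left(Y,Q \right)} = -5 + Q$
$T = 26$ ($T = 20 + 6 = 26$)
$\left(T + D{\left(-9,8 \right)}\right)^{2} = \left(26 + \left(-5 + 8\right)\right)^{2} = \left(26 + 3\right)^{2} = 29^{2} = 841$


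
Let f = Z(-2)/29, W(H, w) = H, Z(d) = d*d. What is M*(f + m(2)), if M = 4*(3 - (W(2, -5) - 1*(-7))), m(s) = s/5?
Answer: -1872/145 ≈ -12.910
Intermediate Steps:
Z(d) = d²
m(s) = s/5 (m(s) = s*(⅕) = s/5)
f = 4/29 (f = (-2)²/29 = 4*(1/29) = 4/29 ≈ 0.13793)
M = -24 (M = 4*(3 - (2 - 1*(-7))) = 4*(3 - (2 + 7)) = 4*(3 - 1*9) = 4*(3 - 9) = 4*(-6) = -24)
M*(f + m(2)) = -24*(4/29 + (⅕)*2) = -24*(4/29 + ⅖) = -24*78/145 = -1872/145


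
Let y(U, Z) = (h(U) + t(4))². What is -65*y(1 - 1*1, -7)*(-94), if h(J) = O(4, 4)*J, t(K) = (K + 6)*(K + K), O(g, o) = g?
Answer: 39104000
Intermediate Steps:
t(K) = 2*K*(6 + K) (t(K) = (6 + K)*(2*K) = 2*K*(6 + K))
h(J) = 4*J
y(U, Z) = (80 + 4*U)² (y(U, Z) = (4*U + 2*4*(6 + 4))² = (4*U + 2*4*10)² = (4*U + 80)² = (80 + 4*U)²)
-65*y(1 - 1*1, -7)*(-94) = -1040*(20 + (1 - 1*1))²*(-94) = -1040*(20 + (1 - 1))²*(-94) = -1040*(20 + 0)²*(-94) = -1040*20²*(-94) = -1040*400*(-94) = -65*6400*(-94) = -416000*(-94) = 39104000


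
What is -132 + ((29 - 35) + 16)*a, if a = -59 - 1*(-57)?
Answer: -152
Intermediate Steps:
a = -2 (a = -59 + 57 = -2)
-132 + ((29 - 35) + 16)*a = -132 + ((29 - 35) + 16)*(-2) = -132 + (-6 + 16)*(-2) = -132 + 10*(-2) = -132 - 20 = -152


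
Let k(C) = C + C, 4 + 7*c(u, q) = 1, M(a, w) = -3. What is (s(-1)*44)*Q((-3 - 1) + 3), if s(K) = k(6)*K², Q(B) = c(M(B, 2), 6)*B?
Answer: 1584/7 ≈ 226.29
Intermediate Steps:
c(u, q) = -3/7 (c(u, q) = -4/7 + (⅐)*1 = -4/7 + ⅐ = -3/7)
k(C) = 2*C
Q(B) = -3*B/7
s(K) = 12*K² (s(K) = (2*6)*K² = 12*K²)
(s(-1)*44)*Q((-3 - 1) + 3) = ((12*(-1)²)*44)*(-3*((-3 - 1) + 3)/7) = ((12*1)*44)*(-3*(-4 + 3)/7) = (12*44)*(-3/7*(-1)) = 528*(3/7) = 1584/7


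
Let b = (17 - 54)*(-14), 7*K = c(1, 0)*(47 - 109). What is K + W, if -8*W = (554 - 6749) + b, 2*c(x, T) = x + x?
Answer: 39243/56 ≈ 700.77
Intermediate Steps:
c(x, T) = x (c(x, T) = (x + x)/2 = (2*x)/2 = x)
K = -62/7 (K = (1*(47 - 109))/7 = (1*(-62))/7 = (⅐)*(-62) = -62/7 ≈ -8.8571)
b = 518 (b = -37*(-14) = 518)
W = 5677/8 (W = -((554 - 6749) + 518)/8 = -(-6195 + 518)/8 = -⅛*(-5677) = 5677/8 ≈ 709.63)
K + W = -62/7 + 5677/8 = 39243/56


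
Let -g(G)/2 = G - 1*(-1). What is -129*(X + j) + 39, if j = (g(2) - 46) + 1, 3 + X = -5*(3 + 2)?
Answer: 10230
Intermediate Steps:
X = -28 (X = -3 - 5*(3 + 2) = -3 - 5*5 = -3 - 25 = -28)
g(G) = -2 - 2*G (g(G) = -2*(G - 1*(-1)) = -2*(G + 1) = -2*(1 + G) = -2 - 2*G)
j = -51 (j = ((-2 - 2*2) - 46) + 1 = ((-2 - 4) - 46) + 1 = (-6 - 46) + 1 = -52 + 1 = -51)
-129*(X + j) + 39 = -129*(-28 - 51) + 39 = -129*(-79) + 39 = 10191 + 39 = 10230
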